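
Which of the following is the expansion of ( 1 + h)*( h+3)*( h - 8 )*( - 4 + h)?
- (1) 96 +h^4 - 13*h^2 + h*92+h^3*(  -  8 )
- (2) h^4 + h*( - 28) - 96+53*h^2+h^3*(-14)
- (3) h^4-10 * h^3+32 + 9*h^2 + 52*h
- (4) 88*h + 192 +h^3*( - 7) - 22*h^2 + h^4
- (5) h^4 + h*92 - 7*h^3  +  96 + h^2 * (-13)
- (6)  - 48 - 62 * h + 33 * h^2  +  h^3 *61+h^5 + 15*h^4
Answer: 1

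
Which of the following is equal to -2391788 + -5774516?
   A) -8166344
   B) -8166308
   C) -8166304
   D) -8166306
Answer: C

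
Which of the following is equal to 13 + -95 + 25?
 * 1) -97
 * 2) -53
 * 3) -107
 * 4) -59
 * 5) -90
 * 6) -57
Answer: 6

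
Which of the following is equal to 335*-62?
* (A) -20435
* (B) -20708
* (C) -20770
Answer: C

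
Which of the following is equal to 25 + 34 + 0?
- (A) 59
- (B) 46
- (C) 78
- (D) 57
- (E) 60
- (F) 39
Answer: A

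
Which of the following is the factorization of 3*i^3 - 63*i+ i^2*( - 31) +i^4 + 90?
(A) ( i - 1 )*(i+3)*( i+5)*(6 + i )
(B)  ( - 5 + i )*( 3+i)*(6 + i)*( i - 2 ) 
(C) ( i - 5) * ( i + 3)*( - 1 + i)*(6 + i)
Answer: C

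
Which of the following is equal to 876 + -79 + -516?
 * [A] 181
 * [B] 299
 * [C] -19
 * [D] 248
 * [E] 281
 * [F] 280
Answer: E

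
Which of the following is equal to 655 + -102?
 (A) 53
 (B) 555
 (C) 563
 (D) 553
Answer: D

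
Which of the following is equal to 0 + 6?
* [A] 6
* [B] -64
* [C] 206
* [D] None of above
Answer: A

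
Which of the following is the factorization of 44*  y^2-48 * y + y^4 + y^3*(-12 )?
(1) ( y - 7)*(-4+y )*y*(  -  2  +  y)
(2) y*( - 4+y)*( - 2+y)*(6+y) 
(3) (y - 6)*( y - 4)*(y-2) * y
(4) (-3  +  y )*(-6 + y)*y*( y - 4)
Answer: 3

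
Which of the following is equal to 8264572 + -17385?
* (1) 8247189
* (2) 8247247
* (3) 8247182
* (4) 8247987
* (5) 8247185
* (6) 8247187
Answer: 6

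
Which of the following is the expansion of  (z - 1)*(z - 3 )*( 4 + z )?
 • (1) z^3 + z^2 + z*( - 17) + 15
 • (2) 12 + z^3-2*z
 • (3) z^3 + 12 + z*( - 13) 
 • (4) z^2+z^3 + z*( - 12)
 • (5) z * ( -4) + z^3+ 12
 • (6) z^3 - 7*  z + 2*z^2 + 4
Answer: 3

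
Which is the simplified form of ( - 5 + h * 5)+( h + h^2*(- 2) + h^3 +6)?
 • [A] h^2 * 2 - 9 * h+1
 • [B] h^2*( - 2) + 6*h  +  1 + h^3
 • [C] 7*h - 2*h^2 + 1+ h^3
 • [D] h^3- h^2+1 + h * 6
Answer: B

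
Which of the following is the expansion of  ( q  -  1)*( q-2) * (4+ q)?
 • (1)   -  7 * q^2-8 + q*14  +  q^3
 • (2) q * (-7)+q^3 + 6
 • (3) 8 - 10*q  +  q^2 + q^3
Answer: 3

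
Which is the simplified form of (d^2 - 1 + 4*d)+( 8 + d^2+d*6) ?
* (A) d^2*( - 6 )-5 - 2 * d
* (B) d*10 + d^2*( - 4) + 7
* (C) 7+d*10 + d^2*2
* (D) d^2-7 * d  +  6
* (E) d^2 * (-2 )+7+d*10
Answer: C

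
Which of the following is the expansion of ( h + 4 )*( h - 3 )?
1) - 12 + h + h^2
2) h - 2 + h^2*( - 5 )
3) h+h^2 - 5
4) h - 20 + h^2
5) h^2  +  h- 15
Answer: 1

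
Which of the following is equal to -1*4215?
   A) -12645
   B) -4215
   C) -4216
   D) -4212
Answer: B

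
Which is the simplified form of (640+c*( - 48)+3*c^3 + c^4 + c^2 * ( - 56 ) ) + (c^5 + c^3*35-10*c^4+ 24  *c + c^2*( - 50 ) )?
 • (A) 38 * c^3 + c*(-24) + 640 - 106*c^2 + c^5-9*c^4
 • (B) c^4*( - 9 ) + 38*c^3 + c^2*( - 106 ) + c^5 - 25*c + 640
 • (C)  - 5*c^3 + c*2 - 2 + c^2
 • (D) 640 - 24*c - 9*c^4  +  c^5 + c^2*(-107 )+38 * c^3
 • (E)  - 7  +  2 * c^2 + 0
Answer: A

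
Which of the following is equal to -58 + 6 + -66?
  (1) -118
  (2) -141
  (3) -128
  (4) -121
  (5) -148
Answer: 1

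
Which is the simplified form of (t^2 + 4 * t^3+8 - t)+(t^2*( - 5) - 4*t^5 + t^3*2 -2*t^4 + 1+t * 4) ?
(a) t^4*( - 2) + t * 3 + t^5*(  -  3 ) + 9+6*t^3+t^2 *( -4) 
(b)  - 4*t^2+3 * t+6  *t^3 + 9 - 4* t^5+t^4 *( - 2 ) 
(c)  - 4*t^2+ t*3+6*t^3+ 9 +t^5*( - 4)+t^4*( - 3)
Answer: b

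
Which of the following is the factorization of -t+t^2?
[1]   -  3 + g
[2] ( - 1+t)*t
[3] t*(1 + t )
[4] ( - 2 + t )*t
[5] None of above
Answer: 2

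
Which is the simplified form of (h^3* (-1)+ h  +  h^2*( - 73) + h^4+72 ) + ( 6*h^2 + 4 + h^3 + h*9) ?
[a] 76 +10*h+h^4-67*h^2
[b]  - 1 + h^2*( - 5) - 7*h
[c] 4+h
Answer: a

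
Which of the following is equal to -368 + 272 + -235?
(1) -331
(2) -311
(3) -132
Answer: 1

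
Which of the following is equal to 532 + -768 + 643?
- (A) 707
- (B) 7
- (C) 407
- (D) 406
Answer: C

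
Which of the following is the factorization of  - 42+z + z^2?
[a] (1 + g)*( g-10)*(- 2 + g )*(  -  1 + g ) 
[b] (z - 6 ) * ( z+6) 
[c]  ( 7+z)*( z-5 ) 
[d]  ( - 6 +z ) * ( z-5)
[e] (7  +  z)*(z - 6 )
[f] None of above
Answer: e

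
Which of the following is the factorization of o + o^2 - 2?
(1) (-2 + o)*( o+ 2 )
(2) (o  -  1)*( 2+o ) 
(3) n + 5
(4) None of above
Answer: 2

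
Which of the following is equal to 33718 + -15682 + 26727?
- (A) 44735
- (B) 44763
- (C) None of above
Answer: B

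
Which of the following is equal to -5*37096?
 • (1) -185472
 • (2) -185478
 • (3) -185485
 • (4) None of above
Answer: 4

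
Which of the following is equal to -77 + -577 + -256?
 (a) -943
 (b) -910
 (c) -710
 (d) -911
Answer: b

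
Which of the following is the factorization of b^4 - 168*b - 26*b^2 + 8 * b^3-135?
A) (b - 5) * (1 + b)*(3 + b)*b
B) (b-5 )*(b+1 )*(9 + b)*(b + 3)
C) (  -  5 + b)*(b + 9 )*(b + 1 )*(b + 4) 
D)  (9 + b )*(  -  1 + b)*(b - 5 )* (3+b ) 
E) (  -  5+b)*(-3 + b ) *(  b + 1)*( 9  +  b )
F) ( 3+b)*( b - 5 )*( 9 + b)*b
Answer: B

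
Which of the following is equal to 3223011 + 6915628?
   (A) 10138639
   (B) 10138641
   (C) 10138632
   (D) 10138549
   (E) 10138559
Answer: A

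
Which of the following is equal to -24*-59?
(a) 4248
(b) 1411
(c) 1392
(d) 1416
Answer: d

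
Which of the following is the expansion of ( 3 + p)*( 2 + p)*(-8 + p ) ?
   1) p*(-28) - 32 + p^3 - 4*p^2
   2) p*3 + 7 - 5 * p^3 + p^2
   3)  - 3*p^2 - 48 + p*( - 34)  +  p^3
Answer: 3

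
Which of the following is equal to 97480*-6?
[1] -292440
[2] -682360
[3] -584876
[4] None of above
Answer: 4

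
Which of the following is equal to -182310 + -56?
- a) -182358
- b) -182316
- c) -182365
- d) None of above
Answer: d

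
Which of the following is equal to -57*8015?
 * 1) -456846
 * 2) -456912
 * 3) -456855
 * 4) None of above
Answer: 3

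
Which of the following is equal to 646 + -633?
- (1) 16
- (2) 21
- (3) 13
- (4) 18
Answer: 3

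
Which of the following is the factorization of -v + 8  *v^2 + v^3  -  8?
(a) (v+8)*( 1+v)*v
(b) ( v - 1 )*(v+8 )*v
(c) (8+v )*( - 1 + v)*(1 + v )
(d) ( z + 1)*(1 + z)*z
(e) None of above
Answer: c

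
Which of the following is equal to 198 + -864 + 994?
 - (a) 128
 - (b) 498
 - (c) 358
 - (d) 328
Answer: d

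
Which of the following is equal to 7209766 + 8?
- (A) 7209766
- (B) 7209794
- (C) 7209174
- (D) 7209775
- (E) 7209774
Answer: E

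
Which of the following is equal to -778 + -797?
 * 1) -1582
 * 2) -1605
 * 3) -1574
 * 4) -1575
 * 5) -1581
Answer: 4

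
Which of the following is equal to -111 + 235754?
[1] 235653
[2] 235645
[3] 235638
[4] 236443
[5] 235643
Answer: 5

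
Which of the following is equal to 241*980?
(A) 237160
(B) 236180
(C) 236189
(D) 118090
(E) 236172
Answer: B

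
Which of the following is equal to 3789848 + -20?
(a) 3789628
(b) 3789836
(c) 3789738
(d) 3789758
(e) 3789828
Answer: e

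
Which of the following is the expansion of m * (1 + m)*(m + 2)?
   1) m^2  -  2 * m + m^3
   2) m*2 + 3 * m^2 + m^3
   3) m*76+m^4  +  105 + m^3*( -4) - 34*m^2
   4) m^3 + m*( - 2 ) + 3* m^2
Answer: 2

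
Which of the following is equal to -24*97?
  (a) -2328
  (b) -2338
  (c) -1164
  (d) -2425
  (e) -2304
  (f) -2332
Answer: a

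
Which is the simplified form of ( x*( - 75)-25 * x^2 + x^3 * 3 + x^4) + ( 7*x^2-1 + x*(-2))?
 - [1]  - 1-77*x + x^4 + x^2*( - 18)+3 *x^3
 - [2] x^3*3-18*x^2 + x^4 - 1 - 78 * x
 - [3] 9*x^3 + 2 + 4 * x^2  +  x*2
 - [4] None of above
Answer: 1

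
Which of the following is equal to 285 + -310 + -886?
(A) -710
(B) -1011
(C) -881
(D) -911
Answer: D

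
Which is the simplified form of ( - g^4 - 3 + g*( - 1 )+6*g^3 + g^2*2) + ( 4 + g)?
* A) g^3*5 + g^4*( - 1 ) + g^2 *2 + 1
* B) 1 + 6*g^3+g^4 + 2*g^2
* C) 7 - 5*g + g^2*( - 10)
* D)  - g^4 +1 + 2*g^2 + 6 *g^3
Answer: D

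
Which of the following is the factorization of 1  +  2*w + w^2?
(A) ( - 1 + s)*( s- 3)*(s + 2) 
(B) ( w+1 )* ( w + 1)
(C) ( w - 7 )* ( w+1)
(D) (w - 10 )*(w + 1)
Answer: B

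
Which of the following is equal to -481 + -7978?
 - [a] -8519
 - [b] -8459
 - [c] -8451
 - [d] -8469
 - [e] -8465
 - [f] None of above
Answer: b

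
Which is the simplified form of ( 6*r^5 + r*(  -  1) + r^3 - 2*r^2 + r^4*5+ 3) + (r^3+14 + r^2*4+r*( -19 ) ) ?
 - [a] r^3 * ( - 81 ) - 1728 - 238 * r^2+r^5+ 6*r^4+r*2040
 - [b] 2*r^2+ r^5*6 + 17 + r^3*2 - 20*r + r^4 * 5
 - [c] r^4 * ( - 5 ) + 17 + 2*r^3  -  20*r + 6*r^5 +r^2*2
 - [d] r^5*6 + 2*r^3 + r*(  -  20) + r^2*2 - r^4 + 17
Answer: b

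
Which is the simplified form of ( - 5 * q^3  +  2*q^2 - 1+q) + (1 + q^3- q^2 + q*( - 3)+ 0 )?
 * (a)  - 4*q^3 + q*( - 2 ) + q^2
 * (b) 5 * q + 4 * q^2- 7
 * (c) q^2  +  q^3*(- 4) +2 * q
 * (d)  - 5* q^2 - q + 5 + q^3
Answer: a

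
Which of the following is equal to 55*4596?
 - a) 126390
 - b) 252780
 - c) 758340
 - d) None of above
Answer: b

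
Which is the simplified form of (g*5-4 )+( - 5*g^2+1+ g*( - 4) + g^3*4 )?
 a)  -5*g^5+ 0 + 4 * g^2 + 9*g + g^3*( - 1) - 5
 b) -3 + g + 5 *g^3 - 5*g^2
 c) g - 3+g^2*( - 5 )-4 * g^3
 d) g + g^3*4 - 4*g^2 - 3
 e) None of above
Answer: e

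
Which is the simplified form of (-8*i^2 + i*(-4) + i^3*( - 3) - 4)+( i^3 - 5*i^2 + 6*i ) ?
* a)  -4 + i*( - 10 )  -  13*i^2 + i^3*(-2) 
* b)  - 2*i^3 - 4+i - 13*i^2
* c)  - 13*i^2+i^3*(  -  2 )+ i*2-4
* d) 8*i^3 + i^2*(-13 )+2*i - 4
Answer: c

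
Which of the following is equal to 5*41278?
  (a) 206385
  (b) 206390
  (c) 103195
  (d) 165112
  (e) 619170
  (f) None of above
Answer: b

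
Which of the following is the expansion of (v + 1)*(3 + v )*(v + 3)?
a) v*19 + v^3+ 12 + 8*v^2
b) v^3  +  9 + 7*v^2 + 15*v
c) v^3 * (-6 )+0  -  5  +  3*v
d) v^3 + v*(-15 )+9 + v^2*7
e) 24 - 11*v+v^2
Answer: b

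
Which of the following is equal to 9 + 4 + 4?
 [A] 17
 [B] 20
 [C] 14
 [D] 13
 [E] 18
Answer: A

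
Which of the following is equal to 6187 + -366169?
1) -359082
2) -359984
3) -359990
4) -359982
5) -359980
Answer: 4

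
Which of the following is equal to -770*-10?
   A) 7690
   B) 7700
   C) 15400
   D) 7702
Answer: B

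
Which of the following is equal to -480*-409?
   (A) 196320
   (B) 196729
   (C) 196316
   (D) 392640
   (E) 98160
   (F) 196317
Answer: A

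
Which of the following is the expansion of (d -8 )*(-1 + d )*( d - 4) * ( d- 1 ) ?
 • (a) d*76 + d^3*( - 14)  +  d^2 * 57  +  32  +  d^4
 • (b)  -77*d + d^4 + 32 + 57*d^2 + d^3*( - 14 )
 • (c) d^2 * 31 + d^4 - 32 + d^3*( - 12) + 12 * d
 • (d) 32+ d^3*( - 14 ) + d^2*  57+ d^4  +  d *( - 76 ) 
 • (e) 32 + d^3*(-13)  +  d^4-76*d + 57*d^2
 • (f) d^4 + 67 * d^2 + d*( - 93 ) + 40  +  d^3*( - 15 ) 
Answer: d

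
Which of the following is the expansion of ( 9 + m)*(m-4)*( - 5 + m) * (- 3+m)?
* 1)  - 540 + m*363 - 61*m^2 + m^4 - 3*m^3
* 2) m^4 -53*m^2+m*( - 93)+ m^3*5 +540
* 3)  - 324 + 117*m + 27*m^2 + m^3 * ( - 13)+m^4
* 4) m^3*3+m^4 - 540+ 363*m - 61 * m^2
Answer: 1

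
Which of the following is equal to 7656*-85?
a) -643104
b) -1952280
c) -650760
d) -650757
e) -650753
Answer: c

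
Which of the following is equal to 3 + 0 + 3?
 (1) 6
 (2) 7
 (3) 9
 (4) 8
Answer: 1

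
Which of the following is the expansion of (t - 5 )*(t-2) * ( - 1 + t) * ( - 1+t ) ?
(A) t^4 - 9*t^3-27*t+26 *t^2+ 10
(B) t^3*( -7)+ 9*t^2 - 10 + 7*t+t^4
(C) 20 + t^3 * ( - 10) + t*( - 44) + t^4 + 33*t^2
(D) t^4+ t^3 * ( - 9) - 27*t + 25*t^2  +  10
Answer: D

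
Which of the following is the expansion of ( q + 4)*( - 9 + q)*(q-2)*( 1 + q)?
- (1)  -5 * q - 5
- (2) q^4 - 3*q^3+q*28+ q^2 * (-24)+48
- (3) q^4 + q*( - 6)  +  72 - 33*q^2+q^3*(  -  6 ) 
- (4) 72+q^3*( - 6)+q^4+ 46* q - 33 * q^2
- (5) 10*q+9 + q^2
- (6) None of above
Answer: 4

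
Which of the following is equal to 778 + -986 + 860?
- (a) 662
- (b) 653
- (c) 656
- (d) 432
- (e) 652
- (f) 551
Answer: e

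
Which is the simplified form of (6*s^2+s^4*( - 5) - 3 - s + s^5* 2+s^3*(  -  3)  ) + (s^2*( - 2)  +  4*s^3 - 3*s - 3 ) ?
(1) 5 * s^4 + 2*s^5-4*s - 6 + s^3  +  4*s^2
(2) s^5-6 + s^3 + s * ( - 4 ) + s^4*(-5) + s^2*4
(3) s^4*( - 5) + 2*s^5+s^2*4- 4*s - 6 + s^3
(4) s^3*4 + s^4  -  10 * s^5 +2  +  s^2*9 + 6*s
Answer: 3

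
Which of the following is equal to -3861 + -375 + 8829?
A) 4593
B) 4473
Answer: A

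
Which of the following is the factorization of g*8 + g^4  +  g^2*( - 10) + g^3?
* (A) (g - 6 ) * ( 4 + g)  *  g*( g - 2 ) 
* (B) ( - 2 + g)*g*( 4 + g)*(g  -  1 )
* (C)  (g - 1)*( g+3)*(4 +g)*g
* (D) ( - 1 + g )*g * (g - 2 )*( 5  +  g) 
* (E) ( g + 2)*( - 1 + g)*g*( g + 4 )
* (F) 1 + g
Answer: B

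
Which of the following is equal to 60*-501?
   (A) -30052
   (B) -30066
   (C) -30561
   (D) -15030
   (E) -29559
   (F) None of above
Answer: F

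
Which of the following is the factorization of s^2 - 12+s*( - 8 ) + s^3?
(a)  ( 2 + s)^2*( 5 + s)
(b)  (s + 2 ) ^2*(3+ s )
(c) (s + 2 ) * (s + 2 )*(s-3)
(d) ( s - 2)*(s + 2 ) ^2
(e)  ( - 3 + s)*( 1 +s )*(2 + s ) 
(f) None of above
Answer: c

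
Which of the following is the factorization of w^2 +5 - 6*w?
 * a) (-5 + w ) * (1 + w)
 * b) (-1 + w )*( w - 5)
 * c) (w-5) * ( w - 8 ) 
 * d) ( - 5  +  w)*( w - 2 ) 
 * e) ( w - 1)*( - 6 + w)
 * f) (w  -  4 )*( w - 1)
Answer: b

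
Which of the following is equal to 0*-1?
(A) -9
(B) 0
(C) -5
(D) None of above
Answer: B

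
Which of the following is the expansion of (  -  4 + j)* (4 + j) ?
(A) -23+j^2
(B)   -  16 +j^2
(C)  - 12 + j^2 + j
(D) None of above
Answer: B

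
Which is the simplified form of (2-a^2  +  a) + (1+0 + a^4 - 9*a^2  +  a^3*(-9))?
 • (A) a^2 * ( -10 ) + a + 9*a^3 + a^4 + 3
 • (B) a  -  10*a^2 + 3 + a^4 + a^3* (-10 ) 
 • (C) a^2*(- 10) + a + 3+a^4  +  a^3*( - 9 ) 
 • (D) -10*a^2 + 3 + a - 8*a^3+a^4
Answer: C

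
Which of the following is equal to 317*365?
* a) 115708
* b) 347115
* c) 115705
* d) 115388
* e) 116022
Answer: c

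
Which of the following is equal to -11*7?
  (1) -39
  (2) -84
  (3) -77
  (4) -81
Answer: 3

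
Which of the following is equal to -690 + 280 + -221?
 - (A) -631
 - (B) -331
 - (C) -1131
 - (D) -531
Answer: A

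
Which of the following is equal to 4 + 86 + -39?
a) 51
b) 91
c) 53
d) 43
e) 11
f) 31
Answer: a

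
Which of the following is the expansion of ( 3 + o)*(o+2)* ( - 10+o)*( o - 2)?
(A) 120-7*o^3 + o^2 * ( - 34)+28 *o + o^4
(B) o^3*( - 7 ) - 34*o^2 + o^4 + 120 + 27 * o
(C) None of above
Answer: A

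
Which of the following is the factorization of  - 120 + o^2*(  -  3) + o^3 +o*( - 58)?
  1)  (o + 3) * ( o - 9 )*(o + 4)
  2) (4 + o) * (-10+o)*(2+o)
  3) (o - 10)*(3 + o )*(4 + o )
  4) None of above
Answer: 3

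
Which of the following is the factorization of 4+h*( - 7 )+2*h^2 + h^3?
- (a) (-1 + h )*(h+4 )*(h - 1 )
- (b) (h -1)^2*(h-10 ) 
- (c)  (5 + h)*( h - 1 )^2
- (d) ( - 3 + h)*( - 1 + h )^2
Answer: a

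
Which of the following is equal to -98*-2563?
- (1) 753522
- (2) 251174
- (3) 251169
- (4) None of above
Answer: 2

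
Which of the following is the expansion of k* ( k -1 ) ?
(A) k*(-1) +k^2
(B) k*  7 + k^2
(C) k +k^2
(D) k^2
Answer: A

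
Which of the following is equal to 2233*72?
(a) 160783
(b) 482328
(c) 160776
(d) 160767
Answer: c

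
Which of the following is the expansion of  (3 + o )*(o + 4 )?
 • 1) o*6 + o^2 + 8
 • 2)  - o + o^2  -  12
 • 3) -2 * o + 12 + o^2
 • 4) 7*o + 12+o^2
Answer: 4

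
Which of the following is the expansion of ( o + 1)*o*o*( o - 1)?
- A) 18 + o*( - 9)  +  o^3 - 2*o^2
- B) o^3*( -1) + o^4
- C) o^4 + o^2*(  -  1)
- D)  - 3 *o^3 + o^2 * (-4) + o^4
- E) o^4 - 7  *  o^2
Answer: C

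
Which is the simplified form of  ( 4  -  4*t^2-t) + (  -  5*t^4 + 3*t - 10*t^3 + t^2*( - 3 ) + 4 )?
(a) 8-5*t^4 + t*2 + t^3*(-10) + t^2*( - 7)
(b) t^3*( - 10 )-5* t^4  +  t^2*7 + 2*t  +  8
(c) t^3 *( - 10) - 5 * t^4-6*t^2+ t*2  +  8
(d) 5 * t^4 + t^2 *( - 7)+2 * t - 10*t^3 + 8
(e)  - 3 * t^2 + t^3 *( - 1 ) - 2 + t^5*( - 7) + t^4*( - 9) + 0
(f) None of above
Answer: a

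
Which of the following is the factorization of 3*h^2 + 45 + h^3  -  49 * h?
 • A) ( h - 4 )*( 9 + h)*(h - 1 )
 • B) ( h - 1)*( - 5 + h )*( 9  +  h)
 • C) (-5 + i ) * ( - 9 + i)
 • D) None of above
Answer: B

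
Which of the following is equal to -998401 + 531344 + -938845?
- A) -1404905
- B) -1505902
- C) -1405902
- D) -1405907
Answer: C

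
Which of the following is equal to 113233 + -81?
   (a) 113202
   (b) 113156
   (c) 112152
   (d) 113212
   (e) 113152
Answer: e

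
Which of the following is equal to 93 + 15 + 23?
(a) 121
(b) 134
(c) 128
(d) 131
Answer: d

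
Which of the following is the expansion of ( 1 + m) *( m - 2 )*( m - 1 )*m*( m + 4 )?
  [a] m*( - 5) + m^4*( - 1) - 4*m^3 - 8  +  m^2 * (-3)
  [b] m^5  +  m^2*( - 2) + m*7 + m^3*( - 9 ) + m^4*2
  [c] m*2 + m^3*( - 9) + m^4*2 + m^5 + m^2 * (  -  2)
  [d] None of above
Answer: d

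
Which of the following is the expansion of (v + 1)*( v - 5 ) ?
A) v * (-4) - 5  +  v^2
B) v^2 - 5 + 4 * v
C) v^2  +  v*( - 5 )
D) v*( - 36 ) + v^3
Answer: A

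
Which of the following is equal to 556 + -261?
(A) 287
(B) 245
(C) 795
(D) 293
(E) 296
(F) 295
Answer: F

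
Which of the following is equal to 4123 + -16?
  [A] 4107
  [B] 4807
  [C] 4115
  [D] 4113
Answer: A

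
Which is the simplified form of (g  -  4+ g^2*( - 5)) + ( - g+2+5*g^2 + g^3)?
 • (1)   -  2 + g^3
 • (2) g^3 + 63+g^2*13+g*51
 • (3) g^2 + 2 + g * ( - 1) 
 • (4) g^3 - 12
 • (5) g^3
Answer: 1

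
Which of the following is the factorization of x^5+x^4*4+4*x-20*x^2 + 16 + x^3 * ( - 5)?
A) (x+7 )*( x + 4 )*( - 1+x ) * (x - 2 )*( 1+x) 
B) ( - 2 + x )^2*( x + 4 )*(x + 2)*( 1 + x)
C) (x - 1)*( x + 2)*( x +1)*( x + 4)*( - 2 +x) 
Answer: C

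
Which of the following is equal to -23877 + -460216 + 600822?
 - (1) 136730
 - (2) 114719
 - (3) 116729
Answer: 3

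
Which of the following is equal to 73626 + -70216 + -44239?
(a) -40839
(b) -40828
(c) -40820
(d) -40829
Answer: d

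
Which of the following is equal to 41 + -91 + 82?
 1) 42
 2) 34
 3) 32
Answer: 3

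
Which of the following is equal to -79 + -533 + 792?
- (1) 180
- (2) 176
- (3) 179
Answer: 1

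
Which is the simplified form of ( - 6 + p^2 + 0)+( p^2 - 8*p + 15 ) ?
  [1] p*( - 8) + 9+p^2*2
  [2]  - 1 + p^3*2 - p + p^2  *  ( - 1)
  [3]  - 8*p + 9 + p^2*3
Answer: 1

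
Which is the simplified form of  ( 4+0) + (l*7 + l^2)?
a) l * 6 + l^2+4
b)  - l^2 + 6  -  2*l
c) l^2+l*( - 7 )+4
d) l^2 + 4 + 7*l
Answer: d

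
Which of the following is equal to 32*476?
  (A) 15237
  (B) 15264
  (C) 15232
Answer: C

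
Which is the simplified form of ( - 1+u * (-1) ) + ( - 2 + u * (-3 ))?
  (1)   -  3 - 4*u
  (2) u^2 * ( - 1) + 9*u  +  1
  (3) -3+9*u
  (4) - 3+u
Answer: 1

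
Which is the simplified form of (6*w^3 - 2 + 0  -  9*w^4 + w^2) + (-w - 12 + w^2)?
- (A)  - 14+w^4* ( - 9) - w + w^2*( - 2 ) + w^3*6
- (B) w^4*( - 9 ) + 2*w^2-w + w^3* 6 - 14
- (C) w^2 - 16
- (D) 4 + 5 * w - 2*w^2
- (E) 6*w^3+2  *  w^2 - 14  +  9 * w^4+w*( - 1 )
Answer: B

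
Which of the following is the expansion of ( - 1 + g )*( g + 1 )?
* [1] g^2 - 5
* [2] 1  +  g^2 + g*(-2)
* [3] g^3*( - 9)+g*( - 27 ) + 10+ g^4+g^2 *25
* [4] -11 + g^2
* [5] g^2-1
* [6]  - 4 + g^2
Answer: 5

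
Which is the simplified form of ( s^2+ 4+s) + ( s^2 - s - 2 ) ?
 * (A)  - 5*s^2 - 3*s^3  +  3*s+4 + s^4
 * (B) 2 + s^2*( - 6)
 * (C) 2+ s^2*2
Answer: C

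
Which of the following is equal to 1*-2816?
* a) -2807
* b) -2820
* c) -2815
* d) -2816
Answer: d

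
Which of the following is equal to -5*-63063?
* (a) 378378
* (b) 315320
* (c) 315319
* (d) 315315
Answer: d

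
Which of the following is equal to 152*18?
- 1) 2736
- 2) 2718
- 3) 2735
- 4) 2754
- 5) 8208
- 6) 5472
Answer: 1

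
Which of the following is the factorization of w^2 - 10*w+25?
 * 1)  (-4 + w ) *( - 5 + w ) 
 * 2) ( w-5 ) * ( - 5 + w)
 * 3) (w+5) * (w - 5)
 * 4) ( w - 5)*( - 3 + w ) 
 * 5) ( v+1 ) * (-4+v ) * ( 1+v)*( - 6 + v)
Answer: 2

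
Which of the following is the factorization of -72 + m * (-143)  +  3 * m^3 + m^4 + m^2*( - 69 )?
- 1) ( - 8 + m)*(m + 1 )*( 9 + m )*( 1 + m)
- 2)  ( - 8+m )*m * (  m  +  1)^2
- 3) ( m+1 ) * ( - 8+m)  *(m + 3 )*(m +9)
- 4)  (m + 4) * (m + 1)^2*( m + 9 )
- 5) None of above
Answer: 1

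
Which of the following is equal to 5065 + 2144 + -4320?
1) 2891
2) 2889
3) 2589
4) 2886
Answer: 2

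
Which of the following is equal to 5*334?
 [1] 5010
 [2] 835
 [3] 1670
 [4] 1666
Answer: 3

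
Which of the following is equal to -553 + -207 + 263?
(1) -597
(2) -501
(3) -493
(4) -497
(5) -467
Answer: 4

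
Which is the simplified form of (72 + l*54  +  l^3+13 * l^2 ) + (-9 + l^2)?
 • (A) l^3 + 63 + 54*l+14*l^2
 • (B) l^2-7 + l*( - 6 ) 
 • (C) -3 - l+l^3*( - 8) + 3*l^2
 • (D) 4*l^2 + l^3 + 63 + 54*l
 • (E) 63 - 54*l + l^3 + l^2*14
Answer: A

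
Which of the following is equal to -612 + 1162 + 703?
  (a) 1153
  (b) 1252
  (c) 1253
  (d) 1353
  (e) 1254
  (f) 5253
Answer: c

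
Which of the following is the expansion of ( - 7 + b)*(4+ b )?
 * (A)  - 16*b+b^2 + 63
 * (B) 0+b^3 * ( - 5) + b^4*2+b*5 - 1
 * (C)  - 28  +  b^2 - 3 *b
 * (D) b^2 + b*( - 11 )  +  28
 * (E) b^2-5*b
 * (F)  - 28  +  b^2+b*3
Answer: C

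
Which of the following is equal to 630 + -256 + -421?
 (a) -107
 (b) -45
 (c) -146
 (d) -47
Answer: d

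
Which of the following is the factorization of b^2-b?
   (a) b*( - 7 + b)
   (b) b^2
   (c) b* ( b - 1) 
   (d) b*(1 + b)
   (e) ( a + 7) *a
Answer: c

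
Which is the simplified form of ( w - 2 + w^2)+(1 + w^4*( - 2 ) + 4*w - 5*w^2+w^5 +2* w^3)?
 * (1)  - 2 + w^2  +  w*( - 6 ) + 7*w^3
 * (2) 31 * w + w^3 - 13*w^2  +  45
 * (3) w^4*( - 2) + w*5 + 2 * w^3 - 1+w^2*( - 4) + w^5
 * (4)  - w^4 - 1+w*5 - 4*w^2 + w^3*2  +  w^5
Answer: 3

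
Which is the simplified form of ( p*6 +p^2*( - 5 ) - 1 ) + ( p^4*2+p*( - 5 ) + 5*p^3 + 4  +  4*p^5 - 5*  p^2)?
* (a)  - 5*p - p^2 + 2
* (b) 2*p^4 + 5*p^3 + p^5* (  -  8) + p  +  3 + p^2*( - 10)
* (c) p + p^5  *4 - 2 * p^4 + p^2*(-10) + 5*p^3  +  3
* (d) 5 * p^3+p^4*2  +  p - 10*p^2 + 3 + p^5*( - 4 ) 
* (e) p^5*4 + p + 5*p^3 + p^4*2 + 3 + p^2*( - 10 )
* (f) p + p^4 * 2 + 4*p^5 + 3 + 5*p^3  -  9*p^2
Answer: e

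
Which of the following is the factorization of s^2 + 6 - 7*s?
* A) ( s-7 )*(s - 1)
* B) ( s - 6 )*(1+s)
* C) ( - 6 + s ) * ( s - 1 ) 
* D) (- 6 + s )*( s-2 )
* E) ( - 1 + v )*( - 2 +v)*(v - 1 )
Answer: C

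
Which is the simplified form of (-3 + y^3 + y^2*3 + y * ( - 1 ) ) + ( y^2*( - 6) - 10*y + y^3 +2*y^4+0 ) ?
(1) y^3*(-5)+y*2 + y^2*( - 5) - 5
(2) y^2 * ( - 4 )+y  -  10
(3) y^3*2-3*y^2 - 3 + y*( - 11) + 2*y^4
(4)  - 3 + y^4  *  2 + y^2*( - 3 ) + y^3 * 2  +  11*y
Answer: 3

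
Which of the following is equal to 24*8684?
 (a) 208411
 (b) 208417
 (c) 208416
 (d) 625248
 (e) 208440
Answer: c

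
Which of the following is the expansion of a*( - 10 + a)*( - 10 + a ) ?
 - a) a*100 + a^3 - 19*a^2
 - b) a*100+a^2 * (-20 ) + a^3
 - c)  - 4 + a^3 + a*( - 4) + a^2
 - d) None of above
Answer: b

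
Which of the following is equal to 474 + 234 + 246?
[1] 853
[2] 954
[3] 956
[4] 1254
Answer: 2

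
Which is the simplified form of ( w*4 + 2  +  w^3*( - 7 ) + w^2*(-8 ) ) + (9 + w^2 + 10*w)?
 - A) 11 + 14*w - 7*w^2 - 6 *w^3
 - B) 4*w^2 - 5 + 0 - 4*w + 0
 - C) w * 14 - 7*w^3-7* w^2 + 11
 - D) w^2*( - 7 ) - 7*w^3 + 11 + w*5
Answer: C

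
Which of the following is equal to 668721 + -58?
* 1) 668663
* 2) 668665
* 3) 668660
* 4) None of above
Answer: 1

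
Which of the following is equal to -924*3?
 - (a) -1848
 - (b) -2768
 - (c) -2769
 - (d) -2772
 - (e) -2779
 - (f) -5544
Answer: d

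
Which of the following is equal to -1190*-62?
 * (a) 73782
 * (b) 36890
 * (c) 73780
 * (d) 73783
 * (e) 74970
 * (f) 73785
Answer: c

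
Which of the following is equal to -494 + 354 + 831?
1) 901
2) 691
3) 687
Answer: 2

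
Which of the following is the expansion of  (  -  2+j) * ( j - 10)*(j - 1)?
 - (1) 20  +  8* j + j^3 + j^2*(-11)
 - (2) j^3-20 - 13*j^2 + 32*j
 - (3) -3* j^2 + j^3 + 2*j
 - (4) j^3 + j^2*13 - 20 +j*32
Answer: 2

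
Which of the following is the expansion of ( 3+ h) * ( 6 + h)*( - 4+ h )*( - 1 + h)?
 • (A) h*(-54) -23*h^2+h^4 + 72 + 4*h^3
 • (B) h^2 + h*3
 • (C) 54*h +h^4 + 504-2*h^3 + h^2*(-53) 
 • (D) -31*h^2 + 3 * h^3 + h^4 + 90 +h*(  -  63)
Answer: A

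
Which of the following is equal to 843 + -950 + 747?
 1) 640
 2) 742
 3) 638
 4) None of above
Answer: 1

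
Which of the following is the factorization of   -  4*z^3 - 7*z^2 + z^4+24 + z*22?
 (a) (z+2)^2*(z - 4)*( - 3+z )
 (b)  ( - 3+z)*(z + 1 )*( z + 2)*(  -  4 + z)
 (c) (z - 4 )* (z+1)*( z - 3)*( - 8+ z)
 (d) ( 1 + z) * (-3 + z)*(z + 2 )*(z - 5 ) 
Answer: b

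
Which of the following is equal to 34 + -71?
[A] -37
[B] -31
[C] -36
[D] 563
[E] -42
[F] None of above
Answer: A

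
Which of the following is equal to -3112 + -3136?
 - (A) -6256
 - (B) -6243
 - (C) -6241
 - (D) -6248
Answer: D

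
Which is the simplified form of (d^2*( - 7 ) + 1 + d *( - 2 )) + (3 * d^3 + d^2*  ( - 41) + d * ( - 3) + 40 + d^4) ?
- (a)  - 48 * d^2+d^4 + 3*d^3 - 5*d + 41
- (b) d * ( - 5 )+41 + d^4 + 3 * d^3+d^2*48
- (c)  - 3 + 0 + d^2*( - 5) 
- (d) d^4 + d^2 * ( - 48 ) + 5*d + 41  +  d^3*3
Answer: a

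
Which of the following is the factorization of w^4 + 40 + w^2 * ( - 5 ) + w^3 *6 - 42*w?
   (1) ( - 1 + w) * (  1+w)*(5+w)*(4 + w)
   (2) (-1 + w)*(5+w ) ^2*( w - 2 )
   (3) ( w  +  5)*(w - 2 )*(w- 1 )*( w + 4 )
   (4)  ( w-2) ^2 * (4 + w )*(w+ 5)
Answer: 3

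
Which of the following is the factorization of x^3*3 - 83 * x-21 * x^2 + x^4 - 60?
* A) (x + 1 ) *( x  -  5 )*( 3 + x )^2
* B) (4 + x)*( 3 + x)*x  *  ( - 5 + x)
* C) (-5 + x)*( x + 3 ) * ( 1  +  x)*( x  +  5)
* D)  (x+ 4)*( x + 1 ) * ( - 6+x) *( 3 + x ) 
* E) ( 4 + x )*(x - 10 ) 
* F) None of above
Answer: F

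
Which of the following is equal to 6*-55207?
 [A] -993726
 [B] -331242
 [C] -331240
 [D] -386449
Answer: B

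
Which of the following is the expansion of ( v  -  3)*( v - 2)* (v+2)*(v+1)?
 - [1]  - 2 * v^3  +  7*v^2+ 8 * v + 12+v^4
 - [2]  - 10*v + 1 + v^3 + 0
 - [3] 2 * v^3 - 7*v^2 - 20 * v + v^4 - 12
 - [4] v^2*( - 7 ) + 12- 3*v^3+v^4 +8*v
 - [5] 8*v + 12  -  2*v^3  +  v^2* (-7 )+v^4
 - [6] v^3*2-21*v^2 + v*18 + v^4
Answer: 5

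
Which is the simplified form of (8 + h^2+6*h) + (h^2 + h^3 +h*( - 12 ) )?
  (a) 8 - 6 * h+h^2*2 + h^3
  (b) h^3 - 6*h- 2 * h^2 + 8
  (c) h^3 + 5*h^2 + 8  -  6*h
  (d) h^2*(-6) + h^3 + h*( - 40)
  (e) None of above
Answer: a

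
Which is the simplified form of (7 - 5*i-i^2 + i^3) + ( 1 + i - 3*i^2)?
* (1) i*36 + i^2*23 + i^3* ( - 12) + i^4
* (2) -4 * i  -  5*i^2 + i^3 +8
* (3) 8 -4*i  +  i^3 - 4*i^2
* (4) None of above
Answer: 3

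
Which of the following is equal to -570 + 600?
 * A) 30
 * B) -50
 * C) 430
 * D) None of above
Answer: A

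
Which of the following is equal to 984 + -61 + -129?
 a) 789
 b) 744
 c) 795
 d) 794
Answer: d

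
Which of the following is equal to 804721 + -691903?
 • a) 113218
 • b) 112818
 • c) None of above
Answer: b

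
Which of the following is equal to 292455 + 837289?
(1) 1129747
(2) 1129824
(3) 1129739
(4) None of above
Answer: 4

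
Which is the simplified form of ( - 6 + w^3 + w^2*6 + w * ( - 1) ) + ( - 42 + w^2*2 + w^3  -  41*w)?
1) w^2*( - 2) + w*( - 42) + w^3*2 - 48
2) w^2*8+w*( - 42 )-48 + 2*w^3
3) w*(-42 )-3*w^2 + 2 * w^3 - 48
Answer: 2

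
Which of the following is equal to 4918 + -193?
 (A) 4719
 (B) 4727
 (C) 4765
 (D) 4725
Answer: D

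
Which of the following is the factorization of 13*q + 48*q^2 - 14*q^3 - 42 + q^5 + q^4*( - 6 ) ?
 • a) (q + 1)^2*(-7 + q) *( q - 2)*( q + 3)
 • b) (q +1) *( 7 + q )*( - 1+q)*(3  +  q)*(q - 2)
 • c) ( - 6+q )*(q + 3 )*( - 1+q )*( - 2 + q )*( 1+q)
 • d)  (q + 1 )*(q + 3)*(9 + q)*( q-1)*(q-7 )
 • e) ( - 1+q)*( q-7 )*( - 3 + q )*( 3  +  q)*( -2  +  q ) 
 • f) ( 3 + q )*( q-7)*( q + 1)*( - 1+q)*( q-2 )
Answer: f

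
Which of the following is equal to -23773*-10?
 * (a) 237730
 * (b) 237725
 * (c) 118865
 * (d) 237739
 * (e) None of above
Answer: a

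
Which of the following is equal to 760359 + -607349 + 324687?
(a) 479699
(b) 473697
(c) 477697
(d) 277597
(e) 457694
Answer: c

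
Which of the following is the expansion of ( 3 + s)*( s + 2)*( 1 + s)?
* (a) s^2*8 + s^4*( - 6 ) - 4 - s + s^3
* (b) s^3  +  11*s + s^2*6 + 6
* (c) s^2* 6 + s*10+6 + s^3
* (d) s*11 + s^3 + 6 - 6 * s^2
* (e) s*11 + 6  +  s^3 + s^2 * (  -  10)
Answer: b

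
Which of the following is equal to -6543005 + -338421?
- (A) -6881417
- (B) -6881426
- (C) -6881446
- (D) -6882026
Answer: B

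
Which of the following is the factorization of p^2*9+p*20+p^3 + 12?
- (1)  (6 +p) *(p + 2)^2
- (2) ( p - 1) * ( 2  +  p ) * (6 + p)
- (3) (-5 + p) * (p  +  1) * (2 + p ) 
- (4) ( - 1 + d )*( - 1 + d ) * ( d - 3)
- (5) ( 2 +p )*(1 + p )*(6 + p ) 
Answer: 5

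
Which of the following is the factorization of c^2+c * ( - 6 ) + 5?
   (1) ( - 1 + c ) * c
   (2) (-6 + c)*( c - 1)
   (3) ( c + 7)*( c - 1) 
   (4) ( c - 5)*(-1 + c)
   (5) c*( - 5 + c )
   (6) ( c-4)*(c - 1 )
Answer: 4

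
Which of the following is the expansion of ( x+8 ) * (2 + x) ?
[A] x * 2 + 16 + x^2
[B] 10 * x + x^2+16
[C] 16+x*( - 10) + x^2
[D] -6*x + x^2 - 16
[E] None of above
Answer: B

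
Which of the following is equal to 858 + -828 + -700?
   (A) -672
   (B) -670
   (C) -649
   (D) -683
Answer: B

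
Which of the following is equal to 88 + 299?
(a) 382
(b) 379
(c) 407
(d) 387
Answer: d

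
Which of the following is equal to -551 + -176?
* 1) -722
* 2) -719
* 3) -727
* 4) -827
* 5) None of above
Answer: 3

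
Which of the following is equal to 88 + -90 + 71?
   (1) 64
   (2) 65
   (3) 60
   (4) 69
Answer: 4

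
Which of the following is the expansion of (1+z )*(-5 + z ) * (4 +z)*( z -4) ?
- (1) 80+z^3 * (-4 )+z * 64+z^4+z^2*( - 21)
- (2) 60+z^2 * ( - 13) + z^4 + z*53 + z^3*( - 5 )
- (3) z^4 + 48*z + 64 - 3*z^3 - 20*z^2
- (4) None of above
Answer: 1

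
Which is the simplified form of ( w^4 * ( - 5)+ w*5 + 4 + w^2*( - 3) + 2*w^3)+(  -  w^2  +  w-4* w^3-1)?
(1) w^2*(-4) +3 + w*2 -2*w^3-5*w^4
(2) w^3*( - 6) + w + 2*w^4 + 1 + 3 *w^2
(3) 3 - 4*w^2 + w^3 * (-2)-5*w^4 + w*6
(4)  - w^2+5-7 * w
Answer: 3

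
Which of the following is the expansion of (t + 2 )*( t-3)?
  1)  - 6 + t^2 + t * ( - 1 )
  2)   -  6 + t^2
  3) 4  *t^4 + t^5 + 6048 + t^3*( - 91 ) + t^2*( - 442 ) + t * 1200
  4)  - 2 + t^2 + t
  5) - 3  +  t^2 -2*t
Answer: 1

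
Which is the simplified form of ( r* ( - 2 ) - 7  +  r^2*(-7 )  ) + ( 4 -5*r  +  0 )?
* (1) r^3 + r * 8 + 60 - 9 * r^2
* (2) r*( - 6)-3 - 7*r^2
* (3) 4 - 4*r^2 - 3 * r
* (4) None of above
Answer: 4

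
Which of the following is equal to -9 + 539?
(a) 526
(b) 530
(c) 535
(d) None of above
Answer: b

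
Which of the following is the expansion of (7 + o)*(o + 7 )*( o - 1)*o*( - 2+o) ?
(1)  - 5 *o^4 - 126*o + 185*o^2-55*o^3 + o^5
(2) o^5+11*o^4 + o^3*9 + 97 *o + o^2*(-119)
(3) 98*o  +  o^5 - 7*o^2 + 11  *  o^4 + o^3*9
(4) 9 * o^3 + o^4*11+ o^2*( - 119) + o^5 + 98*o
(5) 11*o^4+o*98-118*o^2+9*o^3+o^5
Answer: 4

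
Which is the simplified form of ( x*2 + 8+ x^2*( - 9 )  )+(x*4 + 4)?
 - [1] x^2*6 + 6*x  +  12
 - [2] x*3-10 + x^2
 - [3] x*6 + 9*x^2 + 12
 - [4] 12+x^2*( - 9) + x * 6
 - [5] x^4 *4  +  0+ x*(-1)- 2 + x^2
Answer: 4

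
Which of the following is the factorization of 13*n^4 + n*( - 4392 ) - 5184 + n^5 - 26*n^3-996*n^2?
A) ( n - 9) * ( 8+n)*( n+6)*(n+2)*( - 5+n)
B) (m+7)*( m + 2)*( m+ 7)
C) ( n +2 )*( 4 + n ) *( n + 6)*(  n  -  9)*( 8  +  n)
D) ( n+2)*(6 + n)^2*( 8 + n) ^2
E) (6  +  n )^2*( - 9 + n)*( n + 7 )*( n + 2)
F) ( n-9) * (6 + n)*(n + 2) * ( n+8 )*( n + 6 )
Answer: F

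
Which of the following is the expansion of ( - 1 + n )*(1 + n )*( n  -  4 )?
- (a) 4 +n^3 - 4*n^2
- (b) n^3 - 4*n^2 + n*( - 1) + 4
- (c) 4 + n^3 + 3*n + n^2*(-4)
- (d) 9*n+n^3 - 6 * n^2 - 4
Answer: b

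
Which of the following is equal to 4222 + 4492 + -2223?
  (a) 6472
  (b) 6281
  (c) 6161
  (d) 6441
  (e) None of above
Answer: e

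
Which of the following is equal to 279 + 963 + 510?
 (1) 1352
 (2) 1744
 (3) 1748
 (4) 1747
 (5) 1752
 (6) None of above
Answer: 5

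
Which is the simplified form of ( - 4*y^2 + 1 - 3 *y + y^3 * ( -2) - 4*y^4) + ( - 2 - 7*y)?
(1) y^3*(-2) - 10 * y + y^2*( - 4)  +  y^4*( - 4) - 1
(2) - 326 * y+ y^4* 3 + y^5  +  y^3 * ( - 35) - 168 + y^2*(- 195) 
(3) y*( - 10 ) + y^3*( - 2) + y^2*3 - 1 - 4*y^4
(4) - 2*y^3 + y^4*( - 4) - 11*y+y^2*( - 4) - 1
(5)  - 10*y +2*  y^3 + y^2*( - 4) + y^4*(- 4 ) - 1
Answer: 1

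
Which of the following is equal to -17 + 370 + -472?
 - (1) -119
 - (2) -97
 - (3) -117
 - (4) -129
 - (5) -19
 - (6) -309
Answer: 1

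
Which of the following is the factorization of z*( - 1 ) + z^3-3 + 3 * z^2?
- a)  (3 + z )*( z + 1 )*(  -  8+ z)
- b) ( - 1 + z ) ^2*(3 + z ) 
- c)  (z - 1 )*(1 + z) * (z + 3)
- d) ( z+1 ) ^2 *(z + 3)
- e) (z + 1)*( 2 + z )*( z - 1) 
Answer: c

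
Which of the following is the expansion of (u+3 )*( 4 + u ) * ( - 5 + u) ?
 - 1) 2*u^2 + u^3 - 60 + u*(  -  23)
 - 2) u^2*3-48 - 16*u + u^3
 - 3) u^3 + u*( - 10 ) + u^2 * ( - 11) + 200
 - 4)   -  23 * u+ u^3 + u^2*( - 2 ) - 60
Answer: 1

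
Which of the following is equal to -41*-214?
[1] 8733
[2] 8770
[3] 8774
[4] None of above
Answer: 3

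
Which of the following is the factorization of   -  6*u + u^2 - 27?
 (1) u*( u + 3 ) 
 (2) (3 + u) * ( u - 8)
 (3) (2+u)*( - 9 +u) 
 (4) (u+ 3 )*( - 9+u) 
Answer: 4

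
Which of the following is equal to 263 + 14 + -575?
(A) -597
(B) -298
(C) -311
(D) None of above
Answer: B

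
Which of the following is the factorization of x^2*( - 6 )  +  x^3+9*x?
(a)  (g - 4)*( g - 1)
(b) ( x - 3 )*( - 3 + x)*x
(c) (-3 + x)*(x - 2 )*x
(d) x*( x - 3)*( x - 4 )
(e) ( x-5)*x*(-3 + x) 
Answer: b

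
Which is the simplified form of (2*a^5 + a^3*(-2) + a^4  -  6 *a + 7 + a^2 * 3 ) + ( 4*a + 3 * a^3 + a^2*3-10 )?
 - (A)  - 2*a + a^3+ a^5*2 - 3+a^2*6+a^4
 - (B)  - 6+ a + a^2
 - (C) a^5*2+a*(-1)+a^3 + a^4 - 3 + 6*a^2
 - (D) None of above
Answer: A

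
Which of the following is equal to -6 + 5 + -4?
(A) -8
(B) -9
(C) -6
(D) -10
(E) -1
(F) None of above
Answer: F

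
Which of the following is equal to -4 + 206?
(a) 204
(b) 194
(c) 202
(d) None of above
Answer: c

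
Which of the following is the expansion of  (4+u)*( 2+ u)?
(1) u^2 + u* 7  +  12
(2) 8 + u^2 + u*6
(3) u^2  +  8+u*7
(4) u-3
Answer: 2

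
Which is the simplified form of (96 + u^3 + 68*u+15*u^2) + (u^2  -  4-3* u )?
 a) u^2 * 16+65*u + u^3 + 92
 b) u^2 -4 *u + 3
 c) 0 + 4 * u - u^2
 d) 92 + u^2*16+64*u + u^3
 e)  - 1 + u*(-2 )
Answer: a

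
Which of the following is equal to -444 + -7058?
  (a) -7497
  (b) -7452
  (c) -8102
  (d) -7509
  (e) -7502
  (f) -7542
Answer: e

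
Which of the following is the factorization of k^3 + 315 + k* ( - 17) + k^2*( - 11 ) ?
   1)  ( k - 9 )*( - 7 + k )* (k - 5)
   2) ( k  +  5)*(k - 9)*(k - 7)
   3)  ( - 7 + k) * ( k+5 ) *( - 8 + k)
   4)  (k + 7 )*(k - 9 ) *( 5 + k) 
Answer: 2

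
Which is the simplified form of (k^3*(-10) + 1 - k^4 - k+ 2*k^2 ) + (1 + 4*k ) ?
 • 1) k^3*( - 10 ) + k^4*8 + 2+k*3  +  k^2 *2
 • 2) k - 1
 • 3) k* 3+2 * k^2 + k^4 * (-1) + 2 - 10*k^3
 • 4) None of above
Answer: 3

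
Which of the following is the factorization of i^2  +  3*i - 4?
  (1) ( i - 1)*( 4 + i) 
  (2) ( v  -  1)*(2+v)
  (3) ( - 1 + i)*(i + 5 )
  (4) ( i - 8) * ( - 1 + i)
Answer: 1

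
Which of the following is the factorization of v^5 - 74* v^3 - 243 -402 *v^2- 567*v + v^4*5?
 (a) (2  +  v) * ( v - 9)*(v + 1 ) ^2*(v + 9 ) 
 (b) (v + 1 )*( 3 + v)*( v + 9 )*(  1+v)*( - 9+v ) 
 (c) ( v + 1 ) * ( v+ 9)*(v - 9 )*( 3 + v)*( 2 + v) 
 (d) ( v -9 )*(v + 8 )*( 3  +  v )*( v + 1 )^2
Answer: b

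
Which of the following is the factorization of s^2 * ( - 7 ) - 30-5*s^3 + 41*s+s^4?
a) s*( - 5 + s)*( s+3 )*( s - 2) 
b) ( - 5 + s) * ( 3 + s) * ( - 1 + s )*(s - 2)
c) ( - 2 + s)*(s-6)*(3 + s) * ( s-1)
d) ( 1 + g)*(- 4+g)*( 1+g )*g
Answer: b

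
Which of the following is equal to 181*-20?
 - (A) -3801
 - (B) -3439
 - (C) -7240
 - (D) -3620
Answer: D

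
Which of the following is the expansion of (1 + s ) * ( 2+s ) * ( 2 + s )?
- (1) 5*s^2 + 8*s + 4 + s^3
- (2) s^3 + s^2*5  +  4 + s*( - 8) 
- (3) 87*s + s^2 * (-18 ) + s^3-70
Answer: 1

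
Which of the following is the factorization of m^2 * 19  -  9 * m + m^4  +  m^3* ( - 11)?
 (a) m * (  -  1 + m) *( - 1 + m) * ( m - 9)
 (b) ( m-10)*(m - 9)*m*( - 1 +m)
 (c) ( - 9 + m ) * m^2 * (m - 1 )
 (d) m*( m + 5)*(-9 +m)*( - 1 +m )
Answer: a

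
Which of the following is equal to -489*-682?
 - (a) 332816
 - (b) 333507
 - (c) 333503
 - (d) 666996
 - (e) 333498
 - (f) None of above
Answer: e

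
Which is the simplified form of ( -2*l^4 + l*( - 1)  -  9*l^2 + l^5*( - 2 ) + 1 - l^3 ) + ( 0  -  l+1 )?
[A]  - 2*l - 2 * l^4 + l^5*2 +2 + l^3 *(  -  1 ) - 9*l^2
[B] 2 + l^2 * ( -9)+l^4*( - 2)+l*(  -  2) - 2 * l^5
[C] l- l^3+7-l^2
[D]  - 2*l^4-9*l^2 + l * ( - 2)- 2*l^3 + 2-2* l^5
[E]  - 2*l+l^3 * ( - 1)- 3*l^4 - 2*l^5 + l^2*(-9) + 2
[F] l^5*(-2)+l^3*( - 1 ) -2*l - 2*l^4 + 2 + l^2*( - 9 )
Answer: F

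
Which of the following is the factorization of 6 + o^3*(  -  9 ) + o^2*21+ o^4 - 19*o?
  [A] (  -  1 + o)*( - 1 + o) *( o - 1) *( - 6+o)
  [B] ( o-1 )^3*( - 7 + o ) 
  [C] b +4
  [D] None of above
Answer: A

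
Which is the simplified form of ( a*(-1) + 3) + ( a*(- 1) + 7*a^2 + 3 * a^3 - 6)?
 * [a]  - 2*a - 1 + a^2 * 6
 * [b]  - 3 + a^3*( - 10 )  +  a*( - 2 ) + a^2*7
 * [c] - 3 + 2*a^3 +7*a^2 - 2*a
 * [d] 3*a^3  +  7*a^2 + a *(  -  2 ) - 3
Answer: d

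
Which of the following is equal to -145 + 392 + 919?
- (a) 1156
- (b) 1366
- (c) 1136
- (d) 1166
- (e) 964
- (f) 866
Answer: d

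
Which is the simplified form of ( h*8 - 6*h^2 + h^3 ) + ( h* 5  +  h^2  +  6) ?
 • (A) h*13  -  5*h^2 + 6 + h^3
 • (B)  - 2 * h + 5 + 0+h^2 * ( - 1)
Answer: A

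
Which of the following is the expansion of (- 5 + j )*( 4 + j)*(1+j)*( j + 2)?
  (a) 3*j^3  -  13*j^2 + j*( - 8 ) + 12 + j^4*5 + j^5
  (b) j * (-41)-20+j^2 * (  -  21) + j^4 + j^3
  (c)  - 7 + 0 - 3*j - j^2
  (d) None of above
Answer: d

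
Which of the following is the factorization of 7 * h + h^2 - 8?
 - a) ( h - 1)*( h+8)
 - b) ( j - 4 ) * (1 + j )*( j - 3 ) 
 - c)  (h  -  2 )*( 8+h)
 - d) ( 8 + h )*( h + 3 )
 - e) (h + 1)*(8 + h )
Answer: a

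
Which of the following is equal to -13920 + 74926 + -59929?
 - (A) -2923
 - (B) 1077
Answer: B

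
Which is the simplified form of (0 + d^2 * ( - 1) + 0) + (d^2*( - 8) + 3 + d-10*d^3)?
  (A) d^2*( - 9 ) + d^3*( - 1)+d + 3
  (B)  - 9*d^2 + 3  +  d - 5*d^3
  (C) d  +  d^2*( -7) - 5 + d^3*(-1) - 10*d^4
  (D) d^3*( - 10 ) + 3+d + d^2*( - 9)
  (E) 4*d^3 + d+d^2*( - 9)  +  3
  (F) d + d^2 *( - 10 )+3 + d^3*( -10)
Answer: D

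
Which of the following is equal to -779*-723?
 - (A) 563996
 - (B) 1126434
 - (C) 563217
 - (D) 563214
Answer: C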